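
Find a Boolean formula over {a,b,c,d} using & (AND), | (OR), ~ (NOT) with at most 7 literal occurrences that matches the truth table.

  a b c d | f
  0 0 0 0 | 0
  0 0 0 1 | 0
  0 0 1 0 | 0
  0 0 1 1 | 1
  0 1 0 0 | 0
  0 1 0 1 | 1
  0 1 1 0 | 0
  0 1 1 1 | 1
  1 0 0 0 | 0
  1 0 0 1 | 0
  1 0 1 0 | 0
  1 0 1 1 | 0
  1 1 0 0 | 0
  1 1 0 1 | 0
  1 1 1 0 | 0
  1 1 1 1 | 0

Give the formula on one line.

(~a & ((b | c) & d))

  ~a = 1111111100000000
  (b | c) = 0011111100111111
  ((b | c) & d) = 0001010100010101
  (~a & ((b | c) & d)) = 0001010100000000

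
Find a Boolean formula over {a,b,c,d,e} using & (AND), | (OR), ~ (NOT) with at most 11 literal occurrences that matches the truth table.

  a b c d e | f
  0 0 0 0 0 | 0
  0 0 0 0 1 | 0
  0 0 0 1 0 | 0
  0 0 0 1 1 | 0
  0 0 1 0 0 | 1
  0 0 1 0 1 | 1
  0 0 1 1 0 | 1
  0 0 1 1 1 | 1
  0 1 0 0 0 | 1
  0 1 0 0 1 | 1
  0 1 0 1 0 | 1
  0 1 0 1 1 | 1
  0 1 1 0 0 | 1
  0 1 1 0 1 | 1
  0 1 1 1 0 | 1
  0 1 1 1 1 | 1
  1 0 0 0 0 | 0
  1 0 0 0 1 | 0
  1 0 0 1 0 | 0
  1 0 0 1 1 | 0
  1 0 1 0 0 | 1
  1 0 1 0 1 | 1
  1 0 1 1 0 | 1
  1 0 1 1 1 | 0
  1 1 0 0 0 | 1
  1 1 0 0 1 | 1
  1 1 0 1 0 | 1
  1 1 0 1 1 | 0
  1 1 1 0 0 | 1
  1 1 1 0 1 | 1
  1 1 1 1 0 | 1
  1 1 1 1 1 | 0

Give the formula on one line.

  ~d = 11001100110011001100110011001100
  ~a = 11111111111111110000000000000000
  (~a & d) = 00110011001100110000000000000000
  (b & ~a) = 00000000111111110000000000000000
  ~e = 10101010101010101010101010101010
  ((b & ~a) | ~e) = 10101010111111111010101010101010
  ((~a & d) | ((b & ~a) | ~e)) = 10111011111111111010101010101010
  (~d | ((~a & d) | ((b & ~a) | ~e))) = 11111111111111111110111011101110
  (c | b) = 00001111111111110000111111111111
  ((~d | ((~a & d) | ((b & ~a) | ~e))) & (c | b)) = 00001111111111110000111011101110

((~d | ((~a & d) | ((b & ~a) | ~e))) & (c | b))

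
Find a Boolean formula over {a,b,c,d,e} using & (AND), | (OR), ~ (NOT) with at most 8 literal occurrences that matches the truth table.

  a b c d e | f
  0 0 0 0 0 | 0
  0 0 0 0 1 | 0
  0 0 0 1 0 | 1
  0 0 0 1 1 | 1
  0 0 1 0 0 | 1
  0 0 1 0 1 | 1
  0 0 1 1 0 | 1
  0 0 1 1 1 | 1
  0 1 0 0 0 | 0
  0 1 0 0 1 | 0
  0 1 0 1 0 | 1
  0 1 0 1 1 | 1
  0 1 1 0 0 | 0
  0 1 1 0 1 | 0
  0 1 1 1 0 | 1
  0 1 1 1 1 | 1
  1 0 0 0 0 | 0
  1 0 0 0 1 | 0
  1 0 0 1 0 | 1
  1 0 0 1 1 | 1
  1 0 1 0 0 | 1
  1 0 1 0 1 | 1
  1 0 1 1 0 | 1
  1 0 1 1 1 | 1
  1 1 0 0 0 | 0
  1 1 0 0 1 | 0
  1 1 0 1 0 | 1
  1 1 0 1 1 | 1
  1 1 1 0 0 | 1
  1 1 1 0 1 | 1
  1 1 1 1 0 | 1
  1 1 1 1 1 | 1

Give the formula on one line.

  ~a = 11111111111111110000000000000000
  (e & d) = 00010001000100010001000100010001
  (~a | (e & d)) = 11111111111111110001000100010001
  (d & (~a | (e & d))) = 00110011001100110001000100010001
  ~b = 11111111000000001111111100000000
  (~b | a) = 11111111000000001111111111111111
  ((~b | a) & c) = 00001111000000000000111100001111
  ((d & (~a | (e & d))) | ((~b | a) & c)) = 00111111001100110001111100011111
  (((d & (~a | (e & d))) | ((~b | a) & c)) | d) = 00111111001100110011111100111111

(((d & (~a | (e & d))) | ((~b | a) & c)) | d)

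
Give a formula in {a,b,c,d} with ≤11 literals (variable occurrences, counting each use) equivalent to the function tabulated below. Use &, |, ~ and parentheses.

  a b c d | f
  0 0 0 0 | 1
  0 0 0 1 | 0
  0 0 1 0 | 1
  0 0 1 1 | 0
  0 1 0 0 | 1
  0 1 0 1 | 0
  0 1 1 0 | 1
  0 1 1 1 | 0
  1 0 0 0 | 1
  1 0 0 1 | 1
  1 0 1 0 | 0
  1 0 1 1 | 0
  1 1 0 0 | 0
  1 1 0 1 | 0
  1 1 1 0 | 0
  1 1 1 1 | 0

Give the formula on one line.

  ~a = 1111111100000000
  ~c = 1100110011001100
  (~a | ~c) = 1111111111001100
  ~d = 1010101010101010
  (~d | a) = 1010101011111111
  ~b = 1111000011110000
  (~c | a) = 1100110011111111
  (~b & (~c | a)) = 1100000011110000
  (~a | (~b & (~c | a))) = 1111111111110000
  ((~d | a) & (~a | (~b & (~c | a)))) = 1010101011110000
  ((~a | ~c) & ((~d | a) & (~a | (~b & (~c | a))))) = 1010101011000000

((~a | ~c) & ((~d | a) & (~a | (~b & (~c | a)))))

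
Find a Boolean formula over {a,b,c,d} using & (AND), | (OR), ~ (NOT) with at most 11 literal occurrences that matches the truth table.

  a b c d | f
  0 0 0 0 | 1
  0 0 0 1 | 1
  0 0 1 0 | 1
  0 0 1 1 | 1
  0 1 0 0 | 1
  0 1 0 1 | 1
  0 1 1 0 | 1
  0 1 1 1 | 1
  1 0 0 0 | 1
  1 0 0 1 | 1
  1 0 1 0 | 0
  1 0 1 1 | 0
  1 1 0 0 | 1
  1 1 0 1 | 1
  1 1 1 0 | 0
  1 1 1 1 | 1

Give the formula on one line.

  (c | b) = 0011111100111111
  ~b = 1111000011110000
  ((c | b) & ~b) = 0011000000110000
  (((c | b) & ~b) | d) = 0111010101110101
  (b & (((c | b) & ~b) | d)) = 0000010100000101
  (c & (b & (((c | b) & ~b) | d))) = 0000000100000001
  ~c = 1100110011001100
  ~a = 1111111100000000
  (~c | ~a) = 1111111111001100
  ((c & (b & (((c | b) & ~b) | d))) | (~c | ~a)) = 1111111111001101

((c & (b & (((c | b) & ~b) | d))) | (~c | ~a))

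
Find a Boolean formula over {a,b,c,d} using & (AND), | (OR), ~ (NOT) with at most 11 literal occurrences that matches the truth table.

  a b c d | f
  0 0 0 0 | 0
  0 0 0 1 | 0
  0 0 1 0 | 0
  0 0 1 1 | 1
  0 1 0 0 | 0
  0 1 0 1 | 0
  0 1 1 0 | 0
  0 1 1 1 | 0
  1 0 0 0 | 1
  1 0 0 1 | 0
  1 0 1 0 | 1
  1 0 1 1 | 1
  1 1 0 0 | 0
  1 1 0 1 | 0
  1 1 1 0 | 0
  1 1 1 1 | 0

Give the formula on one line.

(((~b & a) | (~b & (d | ~c))) & (c | (~d & (b | a))))

  ~b = 1111000011110000
  (~b & a) = 0000000011110000
  ~c = 1100110011001100
  (d | ~c) = 1101110111011101
  (~b & (d | ~c)) = 1101000011010000
  ((~b & a) | (~b & (d | ~c))) = 1101000011110000
  ~d = 1010101010101010
  (b | a) = 0000111111111111
  (~d & (b | a)) = 0000101010101010
  (c | (~d & (b | a))) = 0011101110111011
  (((~b & a) | (~b & (d | ~c))) & (c | (~d & (b | a)))) = 0001000010110000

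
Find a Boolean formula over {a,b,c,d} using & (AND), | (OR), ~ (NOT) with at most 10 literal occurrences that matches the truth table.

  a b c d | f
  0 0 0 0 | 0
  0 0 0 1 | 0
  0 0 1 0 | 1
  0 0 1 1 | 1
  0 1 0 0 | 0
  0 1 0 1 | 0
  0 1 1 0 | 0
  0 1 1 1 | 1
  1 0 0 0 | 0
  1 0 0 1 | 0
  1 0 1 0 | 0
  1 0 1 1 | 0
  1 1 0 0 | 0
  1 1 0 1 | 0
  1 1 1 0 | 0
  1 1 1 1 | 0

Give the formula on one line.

  ~c = 1100110011001100
  (c | a) = 0011001111111111
  (~c & (c | a)) = 0000000011001100
  (c | (~c & (c | a))) = 0011001111111111
  ~b = 1111000011110000
  (d | ~b) = 1111010111110101
  ~a = 1111111100000000
  ((d | ~b) & ~a) = 1111010100000000
  ((c | (~c & (c | a))) & ((d | ~b) & ~a)) = 0011000100000000

((c | (~c & (c | a))) & ((d | ~b) & ~a))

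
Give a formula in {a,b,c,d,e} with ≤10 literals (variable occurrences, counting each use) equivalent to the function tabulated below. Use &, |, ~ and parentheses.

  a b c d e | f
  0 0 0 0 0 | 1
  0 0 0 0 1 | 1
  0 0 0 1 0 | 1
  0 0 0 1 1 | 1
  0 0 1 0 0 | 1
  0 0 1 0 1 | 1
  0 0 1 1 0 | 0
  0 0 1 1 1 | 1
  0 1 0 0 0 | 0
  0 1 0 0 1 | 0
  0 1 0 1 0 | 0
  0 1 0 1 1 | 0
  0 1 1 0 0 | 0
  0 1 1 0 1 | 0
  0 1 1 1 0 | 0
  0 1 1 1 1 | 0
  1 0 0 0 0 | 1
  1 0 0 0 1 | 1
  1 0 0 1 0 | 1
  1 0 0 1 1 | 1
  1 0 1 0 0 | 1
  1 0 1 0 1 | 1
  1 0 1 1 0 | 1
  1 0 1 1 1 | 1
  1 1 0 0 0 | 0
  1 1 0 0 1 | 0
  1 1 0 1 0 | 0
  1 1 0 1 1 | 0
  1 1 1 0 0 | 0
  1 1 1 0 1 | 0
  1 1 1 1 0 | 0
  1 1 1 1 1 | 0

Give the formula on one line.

(((a | (~d | ~c)) | ((~d | a) | e)) & ~b)

  ~d = 11001100110011001100110011001100
  ~c = 11110000111100001111000011110000
  (~d | ~c) = 11111100111111001111110011111100
  (a | (~d | ~c)) = 11111100111111001111111111111111
  (~d | a) = 11001100110011001111111111111111
  ((~d | a) | e) = 11011101110111011111111111111111
  ((a | (~d | ~c)) | ((~d | a) | e)) = 11111101111111011111111111111111
  ~b = 11111111000000001111111100000000
  (((a | (~d | ~c)) | ((~d | a) | e)) & ~b) = 11111101000000001111111100000000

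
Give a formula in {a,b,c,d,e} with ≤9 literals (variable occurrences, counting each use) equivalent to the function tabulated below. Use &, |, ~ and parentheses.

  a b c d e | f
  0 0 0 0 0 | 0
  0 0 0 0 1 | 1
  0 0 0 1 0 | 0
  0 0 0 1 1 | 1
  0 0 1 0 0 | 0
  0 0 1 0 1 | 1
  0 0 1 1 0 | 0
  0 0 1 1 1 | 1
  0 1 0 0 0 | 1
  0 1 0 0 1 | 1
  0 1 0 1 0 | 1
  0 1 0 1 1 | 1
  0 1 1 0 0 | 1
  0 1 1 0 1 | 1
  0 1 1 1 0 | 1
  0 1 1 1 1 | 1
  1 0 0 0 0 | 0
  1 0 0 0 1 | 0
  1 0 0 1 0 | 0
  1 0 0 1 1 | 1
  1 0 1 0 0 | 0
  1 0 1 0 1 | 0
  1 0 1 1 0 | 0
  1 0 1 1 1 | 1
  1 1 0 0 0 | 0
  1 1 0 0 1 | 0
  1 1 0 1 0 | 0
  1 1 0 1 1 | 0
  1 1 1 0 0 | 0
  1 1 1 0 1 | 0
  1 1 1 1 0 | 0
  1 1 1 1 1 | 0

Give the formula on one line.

((e | ((b | e) & (b | d))) & (~a | (d & ~b)))

  (b | e) = 01010101111111110101010111111111
  (b | d) = 00110011111111110011001111111111
  ((b | e) & (b | d)) = 00010001111111110001000111111111
  (e | ((b | e) & (b | d))) = 01010101111111110101010111111111
  ~a = 11111111111111110000000000000000
  ~b = 11111111000000001111111100000000
  (d & ~b) = 00110011000000000011001100000000
  (~a | (d & ~b)) = 11111111111111110011001100000000
  ((e | ((b | e) & (b | d))) & (~a | (d & ~b))) = 01010101111111110001000100000000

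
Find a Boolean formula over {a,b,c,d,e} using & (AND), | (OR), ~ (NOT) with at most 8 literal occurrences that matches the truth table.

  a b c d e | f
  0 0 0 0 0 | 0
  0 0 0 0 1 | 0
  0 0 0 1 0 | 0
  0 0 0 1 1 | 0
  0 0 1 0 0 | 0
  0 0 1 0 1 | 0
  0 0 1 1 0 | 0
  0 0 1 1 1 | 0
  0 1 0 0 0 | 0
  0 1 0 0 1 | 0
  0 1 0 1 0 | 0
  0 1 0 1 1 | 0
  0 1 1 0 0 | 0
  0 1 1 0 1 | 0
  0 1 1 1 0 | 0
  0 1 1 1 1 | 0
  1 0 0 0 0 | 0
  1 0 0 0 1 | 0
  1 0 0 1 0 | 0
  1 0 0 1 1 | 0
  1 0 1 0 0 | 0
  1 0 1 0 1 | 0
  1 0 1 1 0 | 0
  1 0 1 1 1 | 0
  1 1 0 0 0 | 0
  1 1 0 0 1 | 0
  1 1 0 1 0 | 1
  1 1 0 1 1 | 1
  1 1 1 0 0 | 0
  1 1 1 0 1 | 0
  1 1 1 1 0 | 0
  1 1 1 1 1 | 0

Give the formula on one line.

  ~c = 11110000111100001111000011110000
  ~a = 11111111111111110000000000000000
  ~d = 11001100110011001100110011001100
  (~d & e) = 01000100010001000100010001000100
  (~a & (~d & e)) = 01000100010001000000000000000000
  (a | (~a & (~d & e))) = 01000100010001001111111111111111
  ((a | (~a & (~d & e))) & d) = 00000000000000000011001100110011
  (~c & ((a | (~a & (~d & e))) & d)) = 00000000000000000011000000110000
  ((~c & ((a | (~a & (~d & e))) & d)) & b) = 00000000000000000000000000110000

((~c & ((a | (~a & (~d & e))) & d)) & b)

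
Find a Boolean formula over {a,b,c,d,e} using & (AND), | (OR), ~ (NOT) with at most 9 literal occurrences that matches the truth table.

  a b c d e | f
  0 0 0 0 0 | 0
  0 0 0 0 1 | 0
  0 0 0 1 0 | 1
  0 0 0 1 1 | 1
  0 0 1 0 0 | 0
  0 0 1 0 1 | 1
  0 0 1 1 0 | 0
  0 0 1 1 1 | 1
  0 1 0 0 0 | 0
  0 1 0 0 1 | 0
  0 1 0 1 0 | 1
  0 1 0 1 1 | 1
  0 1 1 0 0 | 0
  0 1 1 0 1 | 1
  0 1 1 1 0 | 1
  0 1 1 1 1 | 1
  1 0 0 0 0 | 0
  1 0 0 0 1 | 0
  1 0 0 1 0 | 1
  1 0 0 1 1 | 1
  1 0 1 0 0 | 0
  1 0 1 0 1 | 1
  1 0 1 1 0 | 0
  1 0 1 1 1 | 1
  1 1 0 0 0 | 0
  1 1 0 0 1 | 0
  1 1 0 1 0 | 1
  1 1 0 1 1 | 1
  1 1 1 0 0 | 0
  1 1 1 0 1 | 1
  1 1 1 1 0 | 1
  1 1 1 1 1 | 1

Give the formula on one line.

((~c | (e | b)) & (d | (c & (~d & e))))

  ~c = 11110000111100001111000011110000
  (e | b) = 01010101111111110101010111111111
  (~c | (e | b)) = 11110101111111111111010111111111
  ~d = 11001100110011001100110011001100
  (~d & e) = 01000100010001000100010001000100
  (c & (~d & e)) = 00000100000001000000010000000100
  (d | (c & (~d & e))) = 00110111001101110011011100110111
  ((~c | (e | b)) & (d | (c & (~d & e)))) = 00110101001101110011010100110111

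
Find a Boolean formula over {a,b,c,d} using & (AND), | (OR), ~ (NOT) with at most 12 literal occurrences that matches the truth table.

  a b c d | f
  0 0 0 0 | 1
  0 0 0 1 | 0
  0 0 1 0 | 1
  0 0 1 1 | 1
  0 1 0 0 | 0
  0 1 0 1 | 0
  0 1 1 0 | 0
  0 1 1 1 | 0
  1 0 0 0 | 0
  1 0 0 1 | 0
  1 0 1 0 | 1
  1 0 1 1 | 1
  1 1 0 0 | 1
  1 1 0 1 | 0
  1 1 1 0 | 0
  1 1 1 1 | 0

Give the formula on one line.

  ~b = 1111000011110000
  (a | d) = 0101010111111111
  (~b | (a | d)) = 1111010111111111
  ~c = 1100110011001100
  ~a = 1111111100000000
  (b | ~a) = 1111111100001111
  (~c & (b | ~a)) = 1100110000001100
  ~d = 1010101010101010
  ((~c & (b | ~a)) & ~d) = 1000100000001000
  (~b & c) = 0011000000110000
  (((~c & (b | ~a)) & ~d) | (~b & c)) = 1011100000111000
  ((~b | (a | d)) & (((~c & (b | ~a)) & ~d) | (~b & c))) = 1011000000111000

((~b | (a | d)) & (((~c & (b | ~a)) & ~d) | (~b & c)))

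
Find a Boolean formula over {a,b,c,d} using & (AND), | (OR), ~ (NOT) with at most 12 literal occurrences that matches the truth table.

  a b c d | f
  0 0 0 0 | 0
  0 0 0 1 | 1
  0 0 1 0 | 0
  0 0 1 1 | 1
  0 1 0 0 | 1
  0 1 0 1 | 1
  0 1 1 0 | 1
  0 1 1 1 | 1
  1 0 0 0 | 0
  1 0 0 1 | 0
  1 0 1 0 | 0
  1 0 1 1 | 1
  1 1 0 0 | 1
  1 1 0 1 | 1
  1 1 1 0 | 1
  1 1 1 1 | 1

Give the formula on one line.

((d & (c & ~b)) | (b | (((a | b) | d) & (~c & ~a))))

  ~b = 1111000011110000
  (c & ~b) = 0011000000110000
  (d & (c & ~b)) = 0001000000010000
  (a | b) = 0000111111111111
  ((a | b) | d) = 0101111111111111
  ~c = 1100110011001100
  ~a = 1111111100000000
  (~c & ~a) = 1100110000000000
  (((a | b) | d) & (~c & ~a)) = 0100110000000000
  (b | (((a | b) | d) & (~c & ~a))) = 0100111100001111
  ((d & (c & ~b)) | (b | (((a | b) | d) & (~c & ~a)))) = 0101111100011111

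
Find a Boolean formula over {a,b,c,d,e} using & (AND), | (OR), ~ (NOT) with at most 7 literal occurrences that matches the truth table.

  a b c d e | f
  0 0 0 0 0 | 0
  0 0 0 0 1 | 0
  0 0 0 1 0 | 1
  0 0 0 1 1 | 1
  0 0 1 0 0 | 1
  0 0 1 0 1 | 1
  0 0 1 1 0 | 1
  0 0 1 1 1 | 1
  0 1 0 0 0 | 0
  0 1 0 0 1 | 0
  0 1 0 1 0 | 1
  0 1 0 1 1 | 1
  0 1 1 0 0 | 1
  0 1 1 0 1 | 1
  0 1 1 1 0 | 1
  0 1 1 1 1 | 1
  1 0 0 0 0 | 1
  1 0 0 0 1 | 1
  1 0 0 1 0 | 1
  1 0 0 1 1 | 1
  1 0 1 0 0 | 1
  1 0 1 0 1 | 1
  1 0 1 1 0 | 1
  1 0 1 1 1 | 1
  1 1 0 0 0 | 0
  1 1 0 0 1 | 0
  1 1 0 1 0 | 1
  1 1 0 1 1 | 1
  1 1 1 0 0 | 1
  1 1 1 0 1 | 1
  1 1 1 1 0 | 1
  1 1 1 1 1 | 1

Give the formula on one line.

((c | d) | (~b & a))

  (c | d) = 00111111001111110011111100111111
  ~b = 11111111000000001111111100000000
  (~b & a) = 00000000000000001111111100000000
  ((c | d) | (~b & a)) = 00111111001111111111111100111111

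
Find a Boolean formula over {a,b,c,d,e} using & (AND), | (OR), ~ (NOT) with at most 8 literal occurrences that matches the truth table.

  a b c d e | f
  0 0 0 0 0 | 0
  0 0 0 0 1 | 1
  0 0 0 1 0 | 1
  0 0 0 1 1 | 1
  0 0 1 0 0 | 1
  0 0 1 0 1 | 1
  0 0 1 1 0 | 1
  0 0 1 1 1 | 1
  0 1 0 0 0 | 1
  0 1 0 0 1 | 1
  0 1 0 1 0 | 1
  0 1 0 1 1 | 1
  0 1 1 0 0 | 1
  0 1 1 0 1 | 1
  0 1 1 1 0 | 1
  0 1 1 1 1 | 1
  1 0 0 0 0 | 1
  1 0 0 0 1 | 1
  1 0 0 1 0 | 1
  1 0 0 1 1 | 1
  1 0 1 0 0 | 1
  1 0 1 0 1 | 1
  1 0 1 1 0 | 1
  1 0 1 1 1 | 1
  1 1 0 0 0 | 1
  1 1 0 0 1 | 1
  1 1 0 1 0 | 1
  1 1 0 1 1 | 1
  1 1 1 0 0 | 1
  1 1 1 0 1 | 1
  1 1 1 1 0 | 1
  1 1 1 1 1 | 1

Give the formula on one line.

  ~d = 11001100110011001100110011001100
  (~d & a) = 00000000000000001100110011001100
  ~c = 11110000111100001111000011110000
  (b & ~c) = 00000000111100000000000011110000
  ((~d & a) | (b & ~c)) = 00000000111100001100110011111100
  (((~d & a) | (b & ~c)) | d) = 00110011111100111111111111111111
  (e | d) = 01110111011101110111011101110111
  (c | (e | d)) = 01111111011111110111111101111111
  ((((~d & a) | (b & ~c)) | d) | (c | (e | d))) = 01111111111111111111111111111111

((((~d & a) | (b & ~c)) | d) | (c | (e | d)))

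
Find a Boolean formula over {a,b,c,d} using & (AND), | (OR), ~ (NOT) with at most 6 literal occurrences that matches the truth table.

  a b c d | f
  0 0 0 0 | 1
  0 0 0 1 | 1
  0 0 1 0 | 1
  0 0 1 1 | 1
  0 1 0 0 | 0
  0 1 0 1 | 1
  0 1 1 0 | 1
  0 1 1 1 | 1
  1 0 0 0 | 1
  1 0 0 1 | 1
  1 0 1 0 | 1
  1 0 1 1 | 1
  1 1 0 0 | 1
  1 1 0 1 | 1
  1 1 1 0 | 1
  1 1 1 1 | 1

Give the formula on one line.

  (a | c) = 0011001111111111
  ((a | c) | d) = 0111011111111111
  (((a | c) | d) & b) = 0000011100001111
  ~b = 1111000011110000
  ((((a | c) | d) & b) | ~b) = 1111011111111111

((((a | c) | d) & b) | ~b)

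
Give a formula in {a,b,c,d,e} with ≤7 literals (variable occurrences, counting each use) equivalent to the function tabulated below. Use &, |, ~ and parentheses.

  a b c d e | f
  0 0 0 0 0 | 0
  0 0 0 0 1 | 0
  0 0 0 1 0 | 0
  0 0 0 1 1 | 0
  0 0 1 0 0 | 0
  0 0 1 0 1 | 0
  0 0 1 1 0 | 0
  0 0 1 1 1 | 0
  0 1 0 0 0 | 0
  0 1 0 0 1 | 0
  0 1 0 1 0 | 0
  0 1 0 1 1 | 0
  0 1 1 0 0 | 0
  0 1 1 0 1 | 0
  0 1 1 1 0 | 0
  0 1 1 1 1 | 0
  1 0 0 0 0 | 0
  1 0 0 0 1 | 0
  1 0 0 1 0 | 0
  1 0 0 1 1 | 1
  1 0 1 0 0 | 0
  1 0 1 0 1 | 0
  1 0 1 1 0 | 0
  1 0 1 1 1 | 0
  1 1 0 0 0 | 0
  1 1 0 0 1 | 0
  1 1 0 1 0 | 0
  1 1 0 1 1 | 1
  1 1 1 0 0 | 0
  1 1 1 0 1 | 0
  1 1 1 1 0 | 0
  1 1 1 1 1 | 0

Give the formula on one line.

((a & d) & (((~b & ~a) | ~c) & e))

  (a & d) = 00000000000000000011001100110011
  ~b = 11111111000000001111111100000000
  ~a = 11111111111111110000000000000000
  (~b & ~a) = 11111111000000000000000000000000
  ~c = 11110000111100001111000011110000
  ((~b & ~a) | ~c) = 11111111111100001111000011110000
  (((~b & ~a) | ~c) & e) = 01010101010100000101000001010000
  ((a & d) & (((~b & ~a) | ~c) & e)) = 00000000000000000001000000010000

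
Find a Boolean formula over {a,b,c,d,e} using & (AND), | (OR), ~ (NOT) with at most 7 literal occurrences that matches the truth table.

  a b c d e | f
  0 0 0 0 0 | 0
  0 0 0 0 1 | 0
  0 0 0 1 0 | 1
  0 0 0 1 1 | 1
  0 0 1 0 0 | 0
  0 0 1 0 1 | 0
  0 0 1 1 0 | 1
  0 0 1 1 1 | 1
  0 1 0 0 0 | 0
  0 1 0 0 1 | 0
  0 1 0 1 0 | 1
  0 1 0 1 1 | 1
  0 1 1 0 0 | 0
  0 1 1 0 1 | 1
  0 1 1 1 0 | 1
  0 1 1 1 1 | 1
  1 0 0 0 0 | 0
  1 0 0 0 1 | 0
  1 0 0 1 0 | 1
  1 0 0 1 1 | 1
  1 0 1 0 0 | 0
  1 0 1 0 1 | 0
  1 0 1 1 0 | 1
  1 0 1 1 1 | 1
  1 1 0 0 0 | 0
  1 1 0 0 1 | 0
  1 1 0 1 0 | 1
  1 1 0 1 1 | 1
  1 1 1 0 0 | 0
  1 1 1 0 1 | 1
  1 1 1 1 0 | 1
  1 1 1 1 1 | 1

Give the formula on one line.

  (e & c) = 00000101000001010000010100000101
  ((e & c) & b) = 00000000000001010000000000000101
  (d | ((e & c) & b)) = 00110011001101110011001100110111

(d | ((e & c) & b))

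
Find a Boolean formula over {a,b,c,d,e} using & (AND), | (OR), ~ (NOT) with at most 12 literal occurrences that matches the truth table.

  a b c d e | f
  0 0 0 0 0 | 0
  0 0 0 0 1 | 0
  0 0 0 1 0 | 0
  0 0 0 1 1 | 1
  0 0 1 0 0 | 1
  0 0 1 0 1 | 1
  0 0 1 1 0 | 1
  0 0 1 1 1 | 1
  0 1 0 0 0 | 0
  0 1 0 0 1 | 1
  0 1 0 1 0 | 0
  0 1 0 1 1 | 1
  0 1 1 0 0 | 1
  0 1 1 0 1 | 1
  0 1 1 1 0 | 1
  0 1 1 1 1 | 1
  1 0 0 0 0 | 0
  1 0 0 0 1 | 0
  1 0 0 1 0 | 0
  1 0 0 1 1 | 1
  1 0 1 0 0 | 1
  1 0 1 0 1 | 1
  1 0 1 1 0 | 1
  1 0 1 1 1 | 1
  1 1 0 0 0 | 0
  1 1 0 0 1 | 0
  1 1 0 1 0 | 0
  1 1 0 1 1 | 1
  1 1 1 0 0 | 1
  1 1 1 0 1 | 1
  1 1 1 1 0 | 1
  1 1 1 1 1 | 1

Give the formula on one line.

((e & (((~b | ((~b | ~d) & (~a | c))) & b) | d)) | c)

  ~b = 11111111000000001111111100000000
  ~d = 11001100110011001100110011001100
  (~b | ~d) = 11111111110011001111111111001100
  ~a = 11111111111111110000000000000000
  (~a | c) = 11111111111111110000111100001111
  ((~b | ~d) & (~a | c)) = 11111111110011000000111100001100
  (~b | ((~b | ~d) & (~a | c))) = 11111111110011001111111100001100
  ((~b | ((~b | ~d) & (~a | c))) & b) = 00000000110011000000000000001100
  (((~b | ((~b | ~d) & (~a | c))) & b) | d) = 00110011111111110011001100111111
  (e & (((~b | ((~b | ~d) & (~a | c))) & b) | d)) = 00010001010101010001000100010101
  ((e & (((~b | ((~b | ~d) & (~a | c))) & b) | d)) | c) = 00011111010111110001111100011111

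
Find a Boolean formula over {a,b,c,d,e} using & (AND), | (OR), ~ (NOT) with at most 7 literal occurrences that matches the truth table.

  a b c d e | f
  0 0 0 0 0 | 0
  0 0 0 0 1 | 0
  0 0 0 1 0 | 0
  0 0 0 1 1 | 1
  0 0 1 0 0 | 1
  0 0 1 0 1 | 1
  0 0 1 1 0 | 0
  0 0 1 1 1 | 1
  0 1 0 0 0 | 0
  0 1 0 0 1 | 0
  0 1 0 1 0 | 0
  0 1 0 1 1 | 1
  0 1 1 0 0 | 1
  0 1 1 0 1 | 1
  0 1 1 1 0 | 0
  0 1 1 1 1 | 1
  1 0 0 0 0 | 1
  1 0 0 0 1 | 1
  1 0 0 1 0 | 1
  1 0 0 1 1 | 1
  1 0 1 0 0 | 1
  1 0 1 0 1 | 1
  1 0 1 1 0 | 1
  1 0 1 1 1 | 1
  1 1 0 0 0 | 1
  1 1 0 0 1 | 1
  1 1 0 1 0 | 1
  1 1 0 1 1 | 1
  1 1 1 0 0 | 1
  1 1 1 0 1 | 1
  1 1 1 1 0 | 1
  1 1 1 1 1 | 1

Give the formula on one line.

  ~d = 11001100110011001100110011001100
  (e | ~d) = 11011101110111011101110111011101
  (d | c) = 00111111001111110011111100111111
  ((e | ~d) & (d | c)) = 00011101000111010001110100011101
  (((e | ~d) & (d | c)) | a) = 00011101000111011111111111111111

(((e | ~d) & (d | c)) | a)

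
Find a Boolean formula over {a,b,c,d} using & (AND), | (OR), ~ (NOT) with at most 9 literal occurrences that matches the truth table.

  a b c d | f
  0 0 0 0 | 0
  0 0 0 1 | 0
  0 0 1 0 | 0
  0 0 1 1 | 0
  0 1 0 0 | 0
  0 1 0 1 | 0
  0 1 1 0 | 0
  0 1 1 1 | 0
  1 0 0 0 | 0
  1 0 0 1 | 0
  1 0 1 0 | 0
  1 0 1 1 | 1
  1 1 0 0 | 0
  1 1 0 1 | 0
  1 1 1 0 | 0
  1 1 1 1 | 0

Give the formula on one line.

  ~b = 1111000011110000
  (d & c) = 0001000100010001
  ~c = 1100110011001100
  (a | ~c) = 1100110011111111
  (c & (a | ~c)) = 0000000000110011
  ((d & c) & (c & (a | ~c))) = 0000000000010001
  (~b & ((d & c) & (c & (a | ~c)))) = 0000000000010000

(~b & ((d & c) & (c & (a | ~c))))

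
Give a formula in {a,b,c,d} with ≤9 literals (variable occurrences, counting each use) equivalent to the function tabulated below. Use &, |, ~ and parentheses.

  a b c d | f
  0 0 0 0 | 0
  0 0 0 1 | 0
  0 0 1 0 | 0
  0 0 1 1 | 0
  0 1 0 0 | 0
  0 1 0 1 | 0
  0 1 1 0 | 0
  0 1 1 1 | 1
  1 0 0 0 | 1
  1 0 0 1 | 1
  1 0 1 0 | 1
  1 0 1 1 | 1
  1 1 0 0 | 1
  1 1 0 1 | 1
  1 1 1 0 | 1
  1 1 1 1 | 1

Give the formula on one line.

(a | ((~b | (c & d)) & (b & c)))

  ~b = 1111000011110000
  (c & d) = 0001000100010001
  (~b | (c & d)) = 1111000111110001
  (b & c) = 0000001100000011
  ((~b | (c & d)) & (b & c)) = 0000000100000001
  (a | ((~b | (c & d)) & (b & c))) = 0000000111111111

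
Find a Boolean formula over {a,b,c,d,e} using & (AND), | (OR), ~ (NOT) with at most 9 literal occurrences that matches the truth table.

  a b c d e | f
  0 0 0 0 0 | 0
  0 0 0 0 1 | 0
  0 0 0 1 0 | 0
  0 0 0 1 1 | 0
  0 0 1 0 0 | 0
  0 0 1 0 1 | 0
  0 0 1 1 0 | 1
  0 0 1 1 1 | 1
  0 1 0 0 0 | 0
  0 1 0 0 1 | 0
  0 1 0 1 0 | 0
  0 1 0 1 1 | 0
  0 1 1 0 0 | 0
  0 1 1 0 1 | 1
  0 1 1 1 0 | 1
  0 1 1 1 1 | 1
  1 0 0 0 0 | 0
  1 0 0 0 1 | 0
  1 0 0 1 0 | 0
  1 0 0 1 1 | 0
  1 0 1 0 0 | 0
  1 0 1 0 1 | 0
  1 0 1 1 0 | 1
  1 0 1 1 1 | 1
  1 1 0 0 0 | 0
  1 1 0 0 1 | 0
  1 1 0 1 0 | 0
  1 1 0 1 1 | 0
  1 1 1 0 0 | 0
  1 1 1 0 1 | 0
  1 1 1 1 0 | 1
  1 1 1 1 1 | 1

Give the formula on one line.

  (e & b) = 00000000010101010000000001010101
  ~a = 11111111111111110000000000000000
  (c | ~a) = 11111111111111110000111100001111
  ((e & b) & (c | ~a)) = 00000000010101010000000000000101
  (d | ~a) = 11111111111111110011001100110011
  (((e & b) & (c | ~a)) & (d | ~a)) = 00000000010101010000000000000001
  (c & (((e & b) & (c | ~a)) & (d | ~a))) = 00000000000001010000000000000001
  (d & c) = 00000011000000110000001100000011
  ((c & (((e & b) & (c | ~a)) & (d | ~a))) | (d & c)) = 00000011000001110000001100000011

((c & (((e & b) & (c | ~a)) & (d | ~a))) | (d & c))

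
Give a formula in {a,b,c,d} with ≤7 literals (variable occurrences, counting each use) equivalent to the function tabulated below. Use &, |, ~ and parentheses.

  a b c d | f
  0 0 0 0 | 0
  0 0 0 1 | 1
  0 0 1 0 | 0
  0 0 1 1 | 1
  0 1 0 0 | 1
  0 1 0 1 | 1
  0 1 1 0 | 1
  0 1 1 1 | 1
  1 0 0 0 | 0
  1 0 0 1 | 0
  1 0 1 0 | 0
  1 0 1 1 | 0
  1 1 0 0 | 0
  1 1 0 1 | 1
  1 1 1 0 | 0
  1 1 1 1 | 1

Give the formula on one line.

((~a & ((d | a) | (b | a))) | (d & b))

  ~a = 1111111100000000
  (d | a) = 0101010111111111
  (b | a) = 0000111111111111
  ((d | a) | (b | a)) = 0101111111111111
  (~a & ((d | a) | (b | a))) = 0101111100000000
  (d & b) = 0000010100000101
  ((~a & ((d | a) | (b | a))) | (d & b)) = 0101111100000101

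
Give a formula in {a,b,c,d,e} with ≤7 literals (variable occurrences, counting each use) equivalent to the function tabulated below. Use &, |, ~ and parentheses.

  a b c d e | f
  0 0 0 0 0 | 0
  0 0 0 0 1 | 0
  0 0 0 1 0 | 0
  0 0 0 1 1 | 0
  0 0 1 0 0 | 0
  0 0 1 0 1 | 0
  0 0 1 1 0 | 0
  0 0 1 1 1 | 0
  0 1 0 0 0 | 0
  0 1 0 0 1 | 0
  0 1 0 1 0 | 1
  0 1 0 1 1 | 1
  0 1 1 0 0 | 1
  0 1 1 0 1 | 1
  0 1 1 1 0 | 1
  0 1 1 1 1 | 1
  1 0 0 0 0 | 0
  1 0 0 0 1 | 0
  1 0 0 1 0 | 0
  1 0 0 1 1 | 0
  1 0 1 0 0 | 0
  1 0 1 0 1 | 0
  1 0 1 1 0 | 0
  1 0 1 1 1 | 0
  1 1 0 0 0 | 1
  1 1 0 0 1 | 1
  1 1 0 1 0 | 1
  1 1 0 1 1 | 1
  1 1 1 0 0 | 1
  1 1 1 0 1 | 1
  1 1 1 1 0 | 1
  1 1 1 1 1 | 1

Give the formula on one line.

(((c | d) | a) & b)

  (c | d) = 00111111001111110011111100111111
  ((c | d) | a) = 00111111001111111111111111111111
  (((c | d) | a) & b) = 00000000001111110000000011111111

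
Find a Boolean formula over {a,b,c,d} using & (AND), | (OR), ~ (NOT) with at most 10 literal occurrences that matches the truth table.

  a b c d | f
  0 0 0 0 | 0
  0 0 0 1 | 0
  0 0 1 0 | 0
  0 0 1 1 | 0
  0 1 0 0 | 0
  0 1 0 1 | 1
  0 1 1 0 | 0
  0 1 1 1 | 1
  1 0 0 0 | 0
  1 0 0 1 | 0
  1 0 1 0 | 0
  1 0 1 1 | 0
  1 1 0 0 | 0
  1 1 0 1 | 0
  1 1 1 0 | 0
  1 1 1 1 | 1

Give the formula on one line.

  ~d = 1010101010101010
  (~d | b) = 1010111110101111
  ((~d | b) & d) = 0000010100000101
  ~a = 1111111100000000
  (c | ~a) = 1111111100110011
  (c | a) = 0011001111111111
  (b | (c | a)) = 0011111111111111
  ((c | ~a) & (b | (c | a))) = 0011111100110011
  (((~d | b) & d) & ((c | ~a) & (b | (c | a)))) = 0000010100000001

(((~d | b) & d) & ((c | ~a) & (b | (c | a))))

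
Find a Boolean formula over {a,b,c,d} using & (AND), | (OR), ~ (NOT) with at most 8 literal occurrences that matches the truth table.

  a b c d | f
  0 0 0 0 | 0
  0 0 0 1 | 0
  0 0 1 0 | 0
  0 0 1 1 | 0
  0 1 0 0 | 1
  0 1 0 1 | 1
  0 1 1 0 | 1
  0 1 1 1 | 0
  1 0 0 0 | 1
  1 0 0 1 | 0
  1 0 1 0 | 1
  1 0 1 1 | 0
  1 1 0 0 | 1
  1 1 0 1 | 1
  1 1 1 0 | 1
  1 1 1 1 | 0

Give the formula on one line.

  ~c = 1100110011001100
  ~b = 1111000011110000
  (c & ~b) = 0011000000110000
  ~d = 1010101010101010
  ((c & ~b) | ~d) = 1011101010111010
  (~c | ((c & ~b) | ~d)) = 1111111011111110
  (~d & a) = 0000000010101010
  (b | (~d & a)) = 0000111110101111
  ((~c | ((c & ~b) | ~d)) & (b | (~d & a))) = 0000111010101110

((~c | ((c & ~b) | ~d)) & (b | (~d & a)))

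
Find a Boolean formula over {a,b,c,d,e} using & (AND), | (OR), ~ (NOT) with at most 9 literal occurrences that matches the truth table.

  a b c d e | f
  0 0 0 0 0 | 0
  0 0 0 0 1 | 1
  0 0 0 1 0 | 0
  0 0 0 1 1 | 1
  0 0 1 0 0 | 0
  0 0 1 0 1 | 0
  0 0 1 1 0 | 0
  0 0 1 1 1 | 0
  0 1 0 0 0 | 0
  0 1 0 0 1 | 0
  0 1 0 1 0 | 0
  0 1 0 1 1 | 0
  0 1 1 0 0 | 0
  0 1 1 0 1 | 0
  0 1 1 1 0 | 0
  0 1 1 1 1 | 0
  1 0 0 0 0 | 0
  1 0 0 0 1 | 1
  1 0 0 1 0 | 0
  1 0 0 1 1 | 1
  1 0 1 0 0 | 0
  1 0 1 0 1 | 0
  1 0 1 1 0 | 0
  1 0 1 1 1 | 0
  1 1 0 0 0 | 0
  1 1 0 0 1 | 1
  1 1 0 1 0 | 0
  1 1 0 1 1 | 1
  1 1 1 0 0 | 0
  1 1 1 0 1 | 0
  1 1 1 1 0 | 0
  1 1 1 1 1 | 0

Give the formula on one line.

  ~b = 11111111000000001111111100000000
  ~c = 11110000111100001111000011110000
  (~c & a) = 00000000000000001111000011110000
  (~b | (~c & a)) = 11111111000000001111111111110000
  (e & (~b | (~c & a))) = 01010101000000000101010101010000
  ~e = 10101010101010101010101010101010
  (~e & a) = 00000000000000001010101010101010
  (~c | (~e & a)) = 11110000111100001111101011111010
  ~a = 11111111111111110000000000000000
  (~e & ~a) = 10101010101010100000000000000000
  ((~c | (~e & a)) | (~e & ~a)) = 11111010111110101111101011111010
  ((e & (~b | (~c & a))) & ((~c | (~e & a)) | (~e & ~a))) = 01010000000000000101000001010000

((e & (~b | (~c & a))) & ((~c | (~e & a)) | (~e & ~a)))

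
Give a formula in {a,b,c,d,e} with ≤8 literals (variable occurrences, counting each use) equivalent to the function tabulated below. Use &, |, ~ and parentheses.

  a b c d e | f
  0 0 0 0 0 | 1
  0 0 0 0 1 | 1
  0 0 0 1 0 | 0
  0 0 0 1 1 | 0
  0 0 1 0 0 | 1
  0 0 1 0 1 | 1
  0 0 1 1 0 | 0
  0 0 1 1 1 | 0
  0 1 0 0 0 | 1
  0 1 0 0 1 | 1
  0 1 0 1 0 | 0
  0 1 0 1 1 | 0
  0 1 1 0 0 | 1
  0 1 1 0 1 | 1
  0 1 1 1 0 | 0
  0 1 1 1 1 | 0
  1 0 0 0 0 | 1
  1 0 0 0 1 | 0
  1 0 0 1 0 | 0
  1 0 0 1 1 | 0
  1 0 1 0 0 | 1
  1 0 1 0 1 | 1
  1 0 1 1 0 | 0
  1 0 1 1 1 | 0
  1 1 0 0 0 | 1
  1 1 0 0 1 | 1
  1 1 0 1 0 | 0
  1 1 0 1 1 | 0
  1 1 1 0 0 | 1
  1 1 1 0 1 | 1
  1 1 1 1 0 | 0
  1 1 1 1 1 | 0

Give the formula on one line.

((((~c & ~e) | ~a) | (b | (c | (b & ~d)))) & ~d)

  ~c = 11110000111100001111000011110000
  ~e = 10101010101010101010101010101010
  (~c & ~e) = 10100000101000001010000010100000
  ~a = 11111111111111110000000000000000
  ((~c & ~e) | ~a) = 11111111111111111010000010100000
  ~d = 11001100110011001100110011001100
  (b & ~d) = 00000000110011000000000011001100
  (c | (b & ~d)) = 00001111110011110000111111001111
  (b | (c | (b & ~d))) = 00001111111111110000111111111111
  (((~c & ~e) | ~a) | (b | (c | (b & ~d)))) = 11111111111111111010111111111111
  ((((~c & ~e) | ~a) | (b | (c | (b & ~d)))) & ~d) = 11001100110011001000110011001100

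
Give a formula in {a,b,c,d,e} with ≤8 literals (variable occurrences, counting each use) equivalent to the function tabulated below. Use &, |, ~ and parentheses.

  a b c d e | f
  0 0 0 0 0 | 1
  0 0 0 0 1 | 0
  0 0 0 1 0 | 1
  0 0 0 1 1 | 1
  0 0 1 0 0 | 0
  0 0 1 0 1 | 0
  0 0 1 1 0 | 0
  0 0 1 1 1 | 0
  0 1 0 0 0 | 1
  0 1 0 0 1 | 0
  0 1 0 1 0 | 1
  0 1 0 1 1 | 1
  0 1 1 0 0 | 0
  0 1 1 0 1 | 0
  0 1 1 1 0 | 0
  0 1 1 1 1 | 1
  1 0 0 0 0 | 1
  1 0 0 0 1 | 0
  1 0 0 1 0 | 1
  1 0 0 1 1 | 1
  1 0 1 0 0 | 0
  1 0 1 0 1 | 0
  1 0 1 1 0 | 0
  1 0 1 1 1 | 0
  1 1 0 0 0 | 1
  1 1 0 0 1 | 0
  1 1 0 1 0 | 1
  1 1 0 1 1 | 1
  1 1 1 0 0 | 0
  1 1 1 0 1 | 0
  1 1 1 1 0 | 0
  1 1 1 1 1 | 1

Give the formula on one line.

  ~e = 10101010101010101010101010101010
  (e & d) = 00010001000100010001000100010001
  (~e | (e & d)) = 10111011101110111011101110111011
  ~c = 11110000111100001111000011110000
  (~c | b) = 11110000111111111111000011111111
  (c & (~c | b)) = 00000000000011110000000000001111
  ((c & (~c | b)) & e) = 00000000000001010000000000000101
  (((c & (~c | b)) & e) | ~c) = 11110000111101011111000011110101
  ((~e | (e & d)) & (((c & (~c | b)) & e) | ~c)) = 10110000101100011011000010110001

((~e | (e & d)) & (((c & (~c | b)) & e) | ~c))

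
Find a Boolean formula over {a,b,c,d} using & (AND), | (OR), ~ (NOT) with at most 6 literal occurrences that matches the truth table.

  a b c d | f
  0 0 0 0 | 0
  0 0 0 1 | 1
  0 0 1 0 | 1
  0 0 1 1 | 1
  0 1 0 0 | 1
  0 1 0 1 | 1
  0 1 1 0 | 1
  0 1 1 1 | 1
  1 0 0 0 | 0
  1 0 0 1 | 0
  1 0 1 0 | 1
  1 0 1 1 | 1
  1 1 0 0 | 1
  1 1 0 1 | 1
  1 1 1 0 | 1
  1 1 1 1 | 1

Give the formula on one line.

  (b | c) = 0011111100111111
  ~b = 1111000011110000
  (d & ~b) = 0101000001010000
  ~a = 1111111100000000
  ((d & ~b) & ~a) = 0101000000000000
  ((b | c) | ((d & ~b) & ~a)) = 0111111100111111

((b | c) | ((d & ~b) & ~a))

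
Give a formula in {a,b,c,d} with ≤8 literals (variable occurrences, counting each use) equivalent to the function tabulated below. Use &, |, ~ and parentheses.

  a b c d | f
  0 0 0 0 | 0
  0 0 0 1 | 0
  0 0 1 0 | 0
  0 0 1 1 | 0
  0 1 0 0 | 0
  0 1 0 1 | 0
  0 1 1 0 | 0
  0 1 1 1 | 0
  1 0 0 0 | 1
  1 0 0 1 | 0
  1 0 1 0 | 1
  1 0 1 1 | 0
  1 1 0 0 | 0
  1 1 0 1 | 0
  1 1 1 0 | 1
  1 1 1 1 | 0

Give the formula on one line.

  ~d = 1010101010101010
  (b | a) = 0000111111111111
  (~d & (b | a)) = 0000101010101010
  ~b = 1111000011110000
  ((~d & (b | a)) & ~b) = 0000000010100000
  (((~d & (b | a)) & ~b) | c) = 0011001110110011
  (a & (((~d & (b | a)) & ~b) | c)) = 0000000010110011
  (~d & a) = 0000000010101010
  ((a & (((~d & (b | a)) & ~b) | c)) & (~d & a)) = 0000000010100010

((a & (((~d & (b | a)) & ~b) | c)) & (~d & a))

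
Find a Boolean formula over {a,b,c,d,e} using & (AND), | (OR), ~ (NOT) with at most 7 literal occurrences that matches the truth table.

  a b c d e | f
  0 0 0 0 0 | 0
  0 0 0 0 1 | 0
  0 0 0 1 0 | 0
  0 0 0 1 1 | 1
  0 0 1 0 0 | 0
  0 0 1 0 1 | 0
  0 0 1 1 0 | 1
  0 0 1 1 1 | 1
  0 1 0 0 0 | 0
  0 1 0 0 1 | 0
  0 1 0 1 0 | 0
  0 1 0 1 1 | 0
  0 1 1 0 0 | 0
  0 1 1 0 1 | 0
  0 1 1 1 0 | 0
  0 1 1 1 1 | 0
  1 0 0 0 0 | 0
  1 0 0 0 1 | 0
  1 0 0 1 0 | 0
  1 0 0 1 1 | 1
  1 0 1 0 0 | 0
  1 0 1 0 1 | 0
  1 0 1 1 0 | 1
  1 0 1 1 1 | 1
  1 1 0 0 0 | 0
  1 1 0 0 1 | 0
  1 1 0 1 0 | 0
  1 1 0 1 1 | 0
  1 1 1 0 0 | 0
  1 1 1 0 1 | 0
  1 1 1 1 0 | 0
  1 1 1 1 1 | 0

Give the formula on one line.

  ~b = 11111111000000001111111100000000
  (~b & d) = 00110011000000000011001100000000
  (c & ~b) = 00001111000000000000111100000000
  (e | c) = 01011111010111110101111101011111
  (d & (e | c)) = 00010011000100110001001100010011
  ((c & ~b) | (d & (e | c))) = 00011111000100110001111100010011
  ((~b & d) & ((c & ~b) | (d & (e | c)))) = 00010011000000000001001100000000

((~b & d) & ((c & ~b) | (d & (e | c))))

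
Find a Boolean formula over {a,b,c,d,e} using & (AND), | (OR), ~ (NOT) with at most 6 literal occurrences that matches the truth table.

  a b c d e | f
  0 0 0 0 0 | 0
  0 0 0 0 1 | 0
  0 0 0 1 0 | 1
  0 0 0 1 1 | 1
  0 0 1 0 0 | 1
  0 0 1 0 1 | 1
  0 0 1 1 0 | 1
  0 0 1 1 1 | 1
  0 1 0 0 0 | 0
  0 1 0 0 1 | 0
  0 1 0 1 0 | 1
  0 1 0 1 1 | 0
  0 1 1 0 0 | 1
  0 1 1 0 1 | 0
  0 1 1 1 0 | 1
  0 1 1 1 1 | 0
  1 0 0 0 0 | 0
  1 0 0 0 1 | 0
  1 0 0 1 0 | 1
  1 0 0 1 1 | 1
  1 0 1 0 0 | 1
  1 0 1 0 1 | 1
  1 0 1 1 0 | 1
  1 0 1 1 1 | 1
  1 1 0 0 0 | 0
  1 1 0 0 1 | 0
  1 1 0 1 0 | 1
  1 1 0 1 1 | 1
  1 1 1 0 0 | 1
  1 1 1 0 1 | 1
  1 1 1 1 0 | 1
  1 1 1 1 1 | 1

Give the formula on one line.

  ~e = 10101010101010101010101010101010
  ~b = 11111111000000001111111100000000
  (~e | ~b) = 11111111101010101111111110101010
  (a | (~e | ~b)) = 11111111101010101111111111111111
  (c | d) = 00111111001111110011111100111111
  ((a | (~e | ~b)) & (c | d)) = 00111111001010100011111100111111

((a | (~e | ~b)) & (c | d))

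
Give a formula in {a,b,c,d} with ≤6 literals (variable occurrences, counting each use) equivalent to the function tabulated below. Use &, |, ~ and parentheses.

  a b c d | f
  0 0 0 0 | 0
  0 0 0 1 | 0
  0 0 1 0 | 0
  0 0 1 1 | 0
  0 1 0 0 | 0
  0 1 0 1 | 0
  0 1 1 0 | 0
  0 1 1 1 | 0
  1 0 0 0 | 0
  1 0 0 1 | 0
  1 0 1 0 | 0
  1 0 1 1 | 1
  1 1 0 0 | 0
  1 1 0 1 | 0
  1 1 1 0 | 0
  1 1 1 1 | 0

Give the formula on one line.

(c & (a & (((a & d) | ~c) & ~b)))

  (a & d) = 0000000001010101
  ~c = 1100110011001100
  ((a & d) | ~c) = 1100110011011101
  ~b = 1111000011110000
  (((a & d) | ~c) & ~b) = 1100000011010000
  (a & (((a & d) | ~c) & ~b)) = 0000000011010000
  (c & (a & (((a & d) | ~c) & ~b))) = 0000000000010000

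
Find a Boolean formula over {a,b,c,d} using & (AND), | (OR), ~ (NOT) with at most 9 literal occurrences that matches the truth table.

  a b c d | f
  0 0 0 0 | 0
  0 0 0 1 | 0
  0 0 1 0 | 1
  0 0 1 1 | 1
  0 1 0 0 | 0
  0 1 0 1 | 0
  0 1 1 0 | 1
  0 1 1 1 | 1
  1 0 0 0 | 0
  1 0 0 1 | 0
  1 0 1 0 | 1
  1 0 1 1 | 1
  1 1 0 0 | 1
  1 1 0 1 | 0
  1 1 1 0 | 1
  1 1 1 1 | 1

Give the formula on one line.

  ~d = 1010101010101010
  (~d & a) = 0000000010101010
  (c | (~d & a)) = 0011001110111011
  ((c | (~d & a)) & b) = 0000001100001011
  (((c | (~d & a)) & b) & a) = 0000000000001011
  (c | (((c | (~d & a)) & b) & a)) = 0011001100111011

(c | (((c | (~d & a)) & b) & a))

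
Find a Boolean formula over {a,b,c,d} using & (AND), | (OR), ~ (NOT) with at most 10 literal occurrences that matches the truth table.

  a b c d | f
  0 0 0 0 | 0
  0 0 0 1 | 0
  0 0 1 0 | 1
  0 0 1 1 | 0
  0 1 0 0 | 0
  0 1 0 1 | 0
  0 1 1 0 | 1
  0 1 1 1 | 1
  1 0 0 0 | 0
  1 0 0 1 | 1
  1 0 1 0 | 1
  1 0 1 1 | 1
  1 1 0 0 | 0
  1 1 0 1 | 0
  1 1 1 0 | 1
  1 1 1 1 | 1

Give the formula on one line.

(((a | ~d) | b) & ((d & ((a & ~d) | ~b)) | c))

  ~d = 1010101010101010
  (a | ~d) = 1010101011111111
  ((a | ~d) | b) = 1010111111111111
  (a & ~d) = 0000000010101010
  ~b = 1111000011110000
  ((a & ~d) | ~b) = 1111000011111010
  (d & ((a & ~d) | ~b)) = 0101000001010000
  ((d & ((a & ~d) | ~b)) | c) = 0111001101110011
  (((a | ~d) | b) & ((d & ((a & ~d) | ~b)) | c)) = 0010001101110011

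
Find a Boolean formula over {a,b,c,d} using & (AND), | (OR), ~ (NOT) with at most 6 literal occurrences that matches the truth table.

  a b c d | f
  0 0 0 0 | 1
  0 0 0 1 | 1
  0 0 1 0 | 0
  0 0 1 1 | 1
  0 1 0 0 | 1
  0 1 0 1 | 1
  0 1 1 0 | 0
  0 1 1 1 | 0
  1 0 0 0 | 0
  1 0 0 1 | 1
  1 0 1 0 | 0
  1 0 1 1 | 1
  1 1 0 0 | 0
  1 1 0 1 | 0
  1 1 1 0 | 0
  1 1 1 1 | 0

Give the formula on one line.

((~b & d) | (~c & ~a))

  ~b = 1111000011110000
  (~b & d) = 0101000001010000
  ~c = 1100110011001100
  ~a = 1111111100000000
  (~c & ~a) = 1100110000000000
  ((~b & d) | (~c & ~a)) = 1101110001010000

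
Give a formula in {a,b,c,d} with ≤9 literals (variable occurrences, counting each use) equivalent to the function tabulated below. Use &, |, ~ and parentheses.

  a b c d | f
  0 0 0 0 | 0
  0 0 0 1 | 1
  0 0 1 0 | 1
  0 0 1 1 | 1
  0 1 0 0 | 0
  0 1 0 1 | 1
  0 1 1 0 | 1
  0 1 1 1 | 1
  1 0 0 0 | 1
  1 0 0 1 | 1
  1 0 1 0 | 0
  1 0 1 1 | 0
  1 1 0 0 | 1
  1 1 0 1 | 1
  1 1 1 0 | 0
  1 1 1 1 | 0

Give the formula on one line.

(((d | ((~d | (~a & ~b)) & c)) & ~a) | (a & ~c))

  ~d = 1010101010101010
  ~a = 1111111100000000
  ~b = 1111000011110000
  (~a & ~b) = 1111000000000000
  (~d | (~a & ~b)) = 1111101010101010
  ((~d | (~a & ~b)) & c) = 0011001000100010
  (d | ((~d | (~a & ~b)) & c)) = 0111011101110111
  ((d | ((~d | (~a & ~b)) & c)) & ~a) = 0111011100000000
  ~c = 1100110011001100
  (a & ~c) = 0000000011001100
  (((d | ((~d | (~a & ~b)) & c)) & ~a) | (a & ~c)) = 0111011111001100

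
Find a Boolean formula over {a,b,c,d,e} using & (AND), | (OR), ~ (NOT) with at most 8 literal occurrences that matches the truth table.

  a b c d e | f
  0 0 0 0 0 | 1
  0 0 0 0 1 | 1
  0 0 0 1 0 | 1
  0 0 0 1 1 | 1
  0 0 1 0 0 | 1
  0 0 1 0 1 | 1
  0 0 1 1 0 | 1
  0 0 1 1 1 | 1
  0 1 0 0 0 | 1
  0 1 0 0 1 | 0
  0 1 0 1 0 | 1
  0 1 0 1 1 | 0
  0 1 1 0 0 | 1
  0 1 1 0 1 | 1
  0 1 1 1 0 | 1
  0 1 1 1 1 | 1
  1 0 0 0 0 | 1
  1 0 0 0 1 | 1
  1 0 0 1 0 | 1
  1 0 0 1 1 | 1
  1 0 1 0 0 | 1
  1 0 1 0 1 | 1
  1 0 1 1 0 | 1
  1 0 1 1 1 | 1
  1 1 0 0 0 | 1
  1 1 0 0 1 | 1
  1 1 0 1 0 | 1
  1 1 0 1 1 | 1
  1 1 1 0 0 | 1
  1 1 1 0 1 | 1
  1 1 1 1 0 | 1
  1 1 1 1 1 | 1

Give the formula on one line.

  ~e = 10101010101010101010101010101010
  ~b = 11111111000000001111111100000000
  (~b | c) = 11111111000011111111111100001111
  (a & b) = 00000000000000000000000011111111
  ((~b | c) | (a & b)) = 11111111000011111111111111111111
  (~e | ((~b | c) | (a & b))) = 11111111101011111111111111111111

(~e | ((~b | c) | (a & b)))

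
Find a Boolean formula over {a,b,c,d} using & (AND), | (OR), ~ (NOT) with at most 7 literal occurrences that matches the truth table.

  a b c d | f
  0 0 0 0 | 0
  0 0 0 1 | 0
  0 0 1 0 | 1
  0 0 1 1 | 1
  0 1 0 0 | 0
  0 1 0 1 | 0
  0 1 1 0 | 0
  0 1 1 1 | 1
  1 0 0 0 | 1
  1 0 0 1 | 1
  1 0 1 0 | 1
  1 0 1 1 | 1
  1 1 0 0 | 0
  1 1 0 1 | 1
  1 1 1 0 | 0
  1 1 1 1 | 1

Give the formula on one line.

  ~b = 1111000011110000
  (~b | d) = 1111010111110101
  (a | c) = 0011001111111111
  ((~b | d) & (a | c)) = 0011000111110101

((~b | d) & (a | c))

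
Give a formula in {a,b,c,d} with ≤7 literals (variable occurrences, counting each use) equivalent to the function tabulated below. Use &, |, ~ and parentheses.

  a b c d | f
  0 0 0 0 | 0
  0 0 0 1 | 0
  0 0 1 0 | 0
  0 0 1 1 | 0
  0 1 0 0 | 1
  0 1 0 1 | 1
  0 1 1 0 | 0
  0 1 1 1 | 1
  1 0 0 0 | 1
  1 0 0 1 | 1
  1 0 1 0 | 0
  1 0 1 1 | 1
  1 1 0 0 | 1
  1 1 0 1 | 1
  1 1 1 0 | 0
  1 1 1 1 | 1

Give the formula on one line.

  (a | b) = 0000111111111111
  ~c = 1100110011001100
  (~c | d) = 1101110111011101
  ((a | b) & (~c | d)) = 0000110111011101

((a | b) & (~c | d))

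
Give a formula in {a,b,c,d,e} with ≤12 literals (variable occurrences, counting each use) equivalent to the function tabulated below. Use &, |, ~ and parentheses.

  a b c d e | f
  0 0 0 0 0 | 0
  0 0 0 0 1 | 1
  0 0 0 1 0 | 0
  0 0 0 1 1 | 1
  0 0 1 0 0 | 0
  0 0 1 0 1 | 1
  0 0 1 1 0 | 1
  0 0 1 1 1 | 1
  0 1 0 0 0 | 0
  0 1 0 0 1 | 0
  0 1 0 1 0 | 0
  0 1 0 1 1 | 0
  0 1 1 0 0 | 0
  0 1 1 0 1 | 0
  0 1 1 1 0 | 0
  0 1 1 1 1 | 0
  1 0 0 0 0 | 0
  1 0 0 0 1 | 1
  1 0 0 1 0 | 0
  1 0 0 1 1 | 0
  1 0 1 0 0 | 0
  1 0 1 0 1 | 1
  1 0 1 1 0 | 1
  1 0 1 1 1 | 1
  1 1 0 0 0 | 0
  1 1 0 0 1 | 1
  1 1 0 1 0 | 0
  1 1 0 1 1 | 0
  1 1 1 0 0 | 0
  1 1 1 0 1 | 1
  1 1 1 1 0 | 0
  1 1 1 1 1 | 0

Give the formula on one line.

((((~d | ~a) & (~b | a)) & e) | (~b & ((d & c) | b)))

  ~d = 11001100110011001100110011001100
  ~a = 11111111111111110000000000000000
  (~d | ~a) = 11111111111111111100110011001100
  ~b = 11111111000000001111111100000000
  (~b | a) = 11111111000000001111111111111111
  ((~d | ~a) & (~b | a)) = 11111111000000001100110011001100
  (((~d | ~a) & (~b | a)) & e) = 01010101000000000100010001000100
  (d & c) = 00000011000000110000001100000011
  ((d & c) | b) = 00000011111111110000001111111111
  (~b & ((d & c) | b)) = 00000011000000000000001100000000
  ((((~d | ~a) & (~b | a)) & e) | (~b & ((d & c) | b))) = 01010111000000000100011101000100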